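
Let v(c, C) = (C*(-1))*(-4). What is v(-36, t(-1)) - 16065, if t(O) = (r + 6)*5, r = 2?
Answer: -15905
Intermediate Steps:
t(O) = 40 (t(O) = (2 + 6)*5 = 8*5 = 40)
v(c, C) = 4*C (v(c, C) = -C*(-4) = 4*C)
v(-36, t(-1)) - 16065 = 4*40 - 16065 = 160 - 16065 = -15905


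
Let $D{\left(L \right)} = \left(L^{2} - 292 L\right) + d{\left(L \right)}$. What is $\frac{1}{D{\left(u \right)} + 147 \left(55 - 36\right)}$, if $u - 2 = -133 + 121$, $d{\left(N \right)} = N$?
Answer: $\frac{1}{5803} \approx 0.00017232$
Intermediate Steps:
$u = -10$ ($u = 2 + \left(-133 + 121\right) = 2 - 12 = -10$)
$D{\left(L \right)} = L^{2} - 291 L$ ($D{\left(L \right)} = \left(L^{2} - 292 L\right) + L = L^{2} - 291 L$)
$\frac{1}{D{\left(u \right)} + 147 \left(55 - 36\right)} = \frac{1}{- 10 \left(-291 - 10\right) + 147 \left(55 - 36\right)} = \frac{1}{\left(-10\right) \left(-301\right) + 147 \cdot 19} = \frac{1}{3010 + 2793} = \frac{1}{5803}$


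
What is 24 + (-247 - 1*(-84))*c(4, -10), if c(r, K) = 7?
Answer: -1117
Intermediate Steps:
24 + (-247 - 1*(-84))*c(4, -10) = 24 + (-247 - 1*(-84))*7 = 24 + (-247 + 84)*7 = 24 - 163*7 = 24 - 1141 = -1117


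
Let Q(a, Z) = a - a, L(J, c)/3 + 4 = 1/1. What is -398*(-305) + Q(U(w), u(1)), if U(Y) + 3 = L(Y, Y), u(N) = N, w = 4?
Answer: 121390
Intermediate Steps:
L(J, c) = -9 (L(J, c) = -12 + 3/1 = -12 + 3*1 = -12 + 3 = -9)
U(Y) = -12 (U(Y) = -3 - 9 = -12)
Q(a, Z) = 0
-398*(-305) + Q(U(w), u(1)) = -398*(-305) + 0 = 121390 + 0 = 121390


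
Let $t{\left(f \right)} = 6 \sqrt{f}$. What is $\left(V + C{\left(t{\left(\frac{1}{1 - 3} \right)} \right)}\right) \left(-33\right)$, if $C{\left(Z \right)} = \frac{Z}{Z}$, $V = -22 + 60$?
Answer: $-1287$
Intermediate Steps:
$V = 38$
$C{\left(Z \right)} = 1$
$\left(V + C{\left(t{\left(\frac{1}{1 - 3} \right)} \right)}\right) \left(-33\right) = \left(38 + 1\right) \left(-33\right) = 39 \left(-33\right) = -1287$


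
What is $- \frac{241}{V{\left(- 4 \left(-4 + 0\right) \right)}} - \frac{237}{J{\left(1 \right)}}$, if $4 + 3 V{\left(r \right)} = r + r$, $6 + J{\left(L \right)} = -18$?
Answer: $- \frac{893}{56} \approx -15.946$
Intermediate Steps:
$J{\left(L \right)} = -24$ ($J{\left(L \right)} = -6 - 18 = -24$)
$V{\left(r \right)} = - \frac{4}{3} + \frac{2 r}{3}$ ($V{\left(r \right)} = - \frac{4}{3} + \frac{r + r}{3} = - \frac{4}{3} + \frac{2 r}{3}$)
$- \frac{241}{V{\left(- 4 \left(-4 + 0\right) \right)}} - \frac{237}{J{\left(1 \right)}} = - \frac{241}{- \frac{4}{3} + \frac{2 \left(- 4 \left(-4 + 0\right)\right)}{3}} - \frac{237}{-24} = - \frac{241}{- \frac{4}{3} + \frac{2 \left(\left(-4\right) \left(-4\right)\right)}{3}} - - \frac{79}{8} = - \frac{241}{- \frac{4}{3} + \frac{2}{3} \cdot 16} + \frac{79}{8} = - \frac{241}{- \frac{4}{3} + \frac{32}{3}} + \frac{79}{8} = - \frac{241}{\frac{28}{3}} + \frac{79}{8} = \left(-241\right) \frac{3}{28} + \frac{79}{8} = - \frac{723}{28} + \frac{79}{8} = - \frac{893}{56}$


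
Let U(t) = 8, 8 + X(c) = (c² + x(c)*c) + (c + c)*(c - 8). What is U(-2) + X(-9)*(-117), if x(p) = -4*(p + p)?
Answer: 31481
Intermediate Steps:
x(p) = -8*p
X(c) = -8 - 7*c² + 2*c*(-8 + c) (X(c) = -8 + ((c² + (-8*c)*c) + (c + c)*(c - 8)) = -8 + ((c² - 8*c²) + (2*c)*(-8 + c)) = -8 + (-7*c² + 2*c*(-8 + c)) = -8 - 7*c² + 2*c*(-8 + c))
U(-2) + X(-9)*(-117) = 8 + (-8 - 16*(-9) - 5*(-9)²)*(-117) = 8 + (-8 + 144 - 5*81)*(-117) = 8 + (-8 + 144 - 405)*(-117) = 8 - 269*(-117) = 8 + 31473 = 31481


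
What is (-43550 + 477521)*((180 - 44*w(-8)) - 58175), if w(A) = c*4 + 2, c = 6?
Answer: -25664610969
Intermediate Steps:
w(A) = 26 (w(A) = 6*4 + 2 = 24 + 2 = 26)
(-43550 + 477521)*((180 - 44*w(-8)) - 58175) = (-43550 + 477521)*((180 - 44*26) - 58175) = 433971*((180 - 1144) - 58175) = 433971*(-964 - 58175) = 433971*(-59139) = -25664610969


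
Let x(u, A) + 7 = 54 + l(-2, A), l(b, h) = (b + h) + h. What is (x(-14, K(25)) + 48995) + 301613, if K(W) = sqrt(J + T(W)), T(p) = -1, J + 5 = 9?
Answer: 350653 + 2*sqrt(3) ≈ 3.5066e+5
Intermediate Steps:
J = 4 (J = -5 + 9 = 4)
K(W) = sqrt(3) (K(W) = sqrt(4 - 1) = sqrt(3))
l(b, h) = b + 2*h
x(u, A) = 45 + 2*A (x(u, A) = -7 + (54 + (-2 + 2*A)) = -7 + (52 + 2*A) = 45 + 2*A)
(x(-14, K(25)) + 48995) + 301613 = ((45 + 2*sqrt(3)) + 48995) + 301613 = (49040 + 2*sqrt(3)) + 301613 = 350653 + 2*sqrt(3)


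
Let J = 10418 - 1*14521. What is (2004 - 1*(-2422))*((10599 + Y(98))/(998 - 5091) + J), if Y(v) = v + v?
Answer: -74376159324/4093 ≈ -1.8172e+7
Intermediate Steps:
Y(v) = 2*v
J = -4103 (J = 10418 - 14521 = -4103)
(2004 - 1*(-2422))*((10599 + Y(98))/(998 - 5091) + J) = (2004 - 1*(-2422))*((10599 + 2*98)/(998 - 5091) - 4103) = (2004 + 2422)*((10599 + 196)/(-4093) - 4103) = 4426*(10795*(-1/4093) - 4103) = 4426*(-10795/4093 - 4103) = 4426*(-16804374/4093) = -74376159324/4093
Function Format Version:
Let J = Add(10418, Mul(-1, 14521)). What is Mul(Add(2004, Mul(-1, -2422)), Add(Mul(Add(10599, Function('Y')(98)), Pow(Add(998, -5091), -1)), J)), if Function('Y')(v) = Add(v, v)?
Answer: Rational(-74376159324, 4093) ≈ -1.8172e+7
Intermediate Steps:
Function('Y')(v) = Mul(2, v)
J = -4103 (J = Add(10418, -14521) = -4103)
Mul(Add(2004, Mul(-1, -2422)), Add(Mul(Add(10599, Function('Y')(98)), Pow(Add(998, -5091), -1)), J)) = Mul(Add(2004, Mul(-1, -2422)), Add(Mul(Add(10599, Mul(2, 98)), Pow(Add(998, -5091), -1)), -4103)) = Mul(Add(2004, 2422), Add(Mul(Add(10599, 196), Pow(-4093, -1)), -4103)) = Mul(4426, Add(Mul(10795, Rational(-1, 4093)), -4103)) = Mul(4426, Add(Rational(-10795, 4093), -4103)) = Mul(4426, Rational(-16804374, 4093)) = Rational(-74376159324, 4093)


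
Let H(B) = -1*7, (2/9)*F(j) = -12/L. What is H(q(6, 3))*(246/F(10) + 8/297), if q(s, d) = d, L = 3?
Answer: 28357/297 ≈ 95.478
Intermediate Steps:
F(j) = -18 (F(j) = 9*(-12/3)/2 = 9*(-12*⅓)/2 = (9/2)*(-4) = -18)
H(B) = -7
H(q(6, 3))*(246/F(10) + 8/297) = -7*(246/(-18) + 8/297) = -7*(246*(-1/18) + 8*(1/297)) = -7*(-41/3 + 8/297) = -7*(-4051/297) = 28357/297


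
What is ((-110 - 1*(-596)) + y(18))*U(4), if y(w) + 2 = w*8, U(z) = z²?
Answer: 10048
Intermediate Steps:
y(w) = -2 + 8*w (y(w) = -2 + w*8 = -2 + 8*w)
((-110 - 1*(-596)) + y(18))*U(4) = ((-110 - 1*(-596)) + (-2 + 8*18))*4² = ((-110 + 596) + (-2 + 144))*16 = (486 + 142)*16 = 628*16 = 10048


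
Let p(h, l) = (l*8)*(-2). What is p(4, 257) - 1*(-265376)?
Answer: 261264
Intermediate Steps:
p(h, l) = -16*l (p(h, l) = (8*l)*(-2) = -16*l)
p(4, 257) - 1*(-265376) = -16*257 - 1*(-265376) = -4112 + 265376 = 261264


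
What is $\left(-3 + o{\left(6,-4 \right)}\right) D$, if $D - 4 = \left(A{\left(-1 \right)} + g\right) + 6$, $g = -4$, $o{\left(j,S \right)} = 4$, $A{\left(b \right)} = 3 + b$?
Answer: $8$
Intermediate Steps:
$D = 8$ ($D = 4 + \left(\left(\left(3 - 1\right) - 4\right) + 6\right) = 4 + \left(\left(2 - 4\right) + 6\right) = 4 + \left(-2 + 6\right) = 4 + 4 = 8$)
$\left(-3 + o{\left(6,-4 \right)}\right) D = \left(-3 + 4\right) 8 = 1 \cdot 8 = 8$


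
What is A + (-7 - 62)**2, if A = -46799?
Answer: -42038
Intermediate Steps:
A + (-7 - 62)**2 = -46799 + (-7 - 62)**2 = -46799 + (-69)**2 = -46799 + 4761 = -42038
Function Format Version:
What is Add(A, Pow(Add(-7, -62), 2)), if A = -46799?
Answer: -42038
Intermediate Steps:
Add(A, Pow(Add(-7, -62), 2)) = Add(-46799, Pow(Add(-7, -62), 2)) = Add(-46799, Pow(-69, 2)) = Add(-46799, 4761) = -42038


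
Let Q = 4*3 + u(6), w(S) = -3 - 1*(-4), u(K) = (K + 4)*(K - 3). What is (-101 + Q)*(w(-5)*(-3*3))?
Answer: 531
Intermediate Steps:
u(K) = (-3 + K)*(4 + K) (u(K) = (4 + K)*(-3 + K) = (-3 + K)*(4 + K))
w(S) = 1 (w(S) = -3 + 4 = 1)
Q = 42 (Q = 4*3 + (-12 + 6 + 6²) = 12 + (-12 + 6 + 36) = 12 + 30 = 42)
(-101 + Q)*(w(-5)*(-3*3)) = (-101 + 42)*(1*(-3*3)) = -59*(-9) = 531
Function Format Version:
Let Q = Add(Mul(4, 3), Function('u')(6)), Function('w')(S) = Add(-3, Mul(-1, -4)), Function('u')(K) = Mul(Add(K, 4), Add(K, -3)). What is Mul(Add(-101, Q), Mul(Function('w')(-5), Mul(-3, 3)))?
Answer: 531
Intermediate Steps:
Function('u')(K) = Mul(Add(-3, K), Add(4, K)) (Function('u')(K) = Mul(Add(4, K), Add(-3, K)) = Mul(Add(-3, K), Add(4, K)))
Function('w')(S) = 1 (Function('w')(S) = Add(-3, 4) = 1)
Q = 42 (Q = Add(Mul(4, 3), Add(-12, 6, Pow(6, 2))) = Add(12, Add(-12, 6, 36)) = Add(12, 30) = 42)
Mul(Add(-101, Q), Mul(Function('w')(-5), Mul(-3, 3))) = Mul(Add(-101, 42), Mul(1, Mul(-3, 3))) = Mul(-59, Mul(1, -9)) = Mul(-59, -9) = 531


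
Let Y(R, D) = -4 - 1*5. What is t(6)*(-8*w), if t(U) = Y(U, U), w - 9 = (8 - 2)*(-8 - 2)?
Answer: -3672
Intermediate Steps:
w = -51 (w = 9 + (8 - 2)*(-8 - 2) = 9 + 6*(-10) = 9 - 60 = -51)
Y(R, D) = -9 (Y(R, D) = -4 - 5 = -9)
t(U) = -9
t(6)*(-8*w) = -(-72)*(-51) = -9*408 = -3672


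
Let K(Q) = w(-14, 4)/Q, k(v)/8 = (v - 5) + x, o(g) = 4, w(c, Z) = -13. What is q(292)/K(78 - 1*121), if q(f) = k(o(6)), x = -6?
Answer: -2408/13 ≈ -185.23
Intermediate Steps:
k(v) = -88 + 8*v (k(v) = 8*((v - 5) - 6) = 8*((-5 + v) - 6) = 8*(-11 + v) = -88 + 8*v)
q(f) = -56 (q(f) = -88 + 8*4 = -88 + 32 = -56)
K(Q) = -13/Q
q(292)/K(78 - 1*121) = -56/((-13/(78 - 1*121))) = -56/((-13/(78 - 121))) = -56/((-13/(-43))) = -56/((-13*(-1/43))) = -56/13/43 = -56*43/13 = -2408/13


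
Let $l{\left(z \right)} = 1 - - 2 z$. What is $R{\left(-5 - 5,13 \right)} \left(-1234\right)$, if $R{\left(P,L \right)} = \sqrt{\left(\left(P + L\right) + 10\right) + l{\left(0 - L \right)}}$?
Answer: $- 2468 i \sqrt{3} \approx - 4274.7 i$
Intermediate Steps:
$l{\left(z \right)} = 1 + 2 z$
$R{\left(P,L \right)} = \sqrt{11 + P - L}$ ($R{\left(P,L \right)} = \sqrt{\left(\left(P + L\right) + 10\right) + \left(1 + 2 \left(0 - L\right)\right)} = \sqrt{\left(\left(L + P\right) + 10\right) + \left(1 + 2 \left(- L\right)\right)} = \sqrt{\left(10 + L + P\right) - \left(-1 + 2 L\right)} = \sqrt{11 + P - L}$)
$R{\left(-5 - 5,13 \right)} \left(-1234\right) = \sqrt{11 - 10 - 13} \left(-1234\right) = \sqrt{-12} \left(-1234\right) = 2 i \sqrt{3} \left(-1234\right) = - 2468 i \sqrt{3}$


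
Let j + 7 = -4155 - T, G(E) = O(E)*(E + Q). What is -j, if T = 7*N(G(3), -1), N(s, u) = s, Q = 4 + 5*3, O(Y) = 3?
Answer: 4624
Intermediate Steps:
Q = 19 (Q = 4 + 15 = 19)
G(E) = 57 + 3*E (G(E) = 3*(E + 19) = 3*(19 + E) = 57 + 3*E)
T = 462 (T = 7*(57 + 3*3) = 7*(57 + 9) = 7*66 = 462)
j = -4624 (j = -7 + (-4155 - 1*462) = -7 + (-4155 - 462) = -7 - 4617 = -4624)
-j = -1*(-4624) = 4624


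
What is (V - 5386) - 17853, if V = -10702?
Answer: -33941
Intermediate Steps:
(V - 5386) - 17853 = (-10702 - 5386) - 17853 = -16088 - 17853 = -33941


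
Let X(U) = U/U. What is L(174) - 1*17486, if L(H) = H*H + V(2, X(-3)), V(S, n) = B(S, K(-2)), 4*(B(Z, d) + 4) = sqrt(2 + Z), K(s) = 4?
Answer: 25573/2 ≈ 12787.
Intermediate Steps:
B(Z, d) = -4 + sqrt(2 + Z)/4
X(U) = 1
V(S, n) = -4 + sqrt(2 + S)/4
L(H) = -7/2 + H**2 (L(H) = H*H + (-4 + sqrt(2 + 2)/4) = H**2 + (-4 + sqrt(4)/4) = H**2 + (-4 + (1/4)*2) = H**2 + (-4 + 1/2) = H**2 - 7/2 = -7/2 + H**2)
L(174) - 1*17486 = (-7/2 + 174**2) - 1*17486 = (-7/2 + 30276) - 17486 = 60545/2 - 17486 = 25573/2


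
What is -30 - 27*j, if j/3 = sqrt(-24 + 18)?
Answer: -30 - 81*I*sqrt(6) ≈ -30.0 - 198.41*I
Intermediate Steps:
j = 3*I*sqrt(6) (j = 3*sqrt(-24 + 18) = 3*sqrt(-6) = 3*(I*sqrt(6)) = 3*I*sqrt(6) ≈ 7.3485*I)
-30 - 27*j = -30 - 81*I*sqrt(6)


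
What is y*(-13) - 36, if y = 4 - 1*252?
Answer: 3188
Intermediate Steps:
y = -248 (y = 4 - 252 = -248)
y*(-13) - 36 = -248*(-13) - 36 = 3224 - 36 = 3188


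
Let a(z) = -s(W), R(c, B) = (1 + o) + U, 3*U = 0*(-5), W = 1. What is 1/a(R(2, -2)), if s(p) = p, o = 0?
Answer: -1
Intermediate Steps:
U = 0 (U = (0*(-5))/3 = (⅓)*0 = 0)
R(c, B) = 1 (R(c, B) = (1 + 0) + 0 = 1 + 0 = 1)
a(z) = -1 (a(z) = -1*1 = -1)
1/a(R(2, -2)) = 1/(-1) = -1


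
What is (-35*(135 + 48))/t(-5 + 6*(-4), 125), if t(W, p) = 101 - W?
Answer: -1281/26 ≈ -49.269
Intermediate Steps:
(-35*(135 + 48))/t(-5 + 6*(-4), 125) = (-35*(135 + 48))/(101 - (-5 + 6*(-4))) = (-35*183)/(101 - (-5 - 24)) = -6405/(101 - 1*(-29)) = -6405/(101 + 29) = -6405/130 = -6405*1/130 = -1281/26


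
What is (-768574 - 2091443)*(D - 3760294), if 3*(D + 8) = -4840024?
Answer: 15368711285270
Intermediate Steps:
D = -4840048/3 (D = -8 + (1/3)*(-4840024) = -8 - 4840024/3 = -4840048/3 ≈ -1.6134e+6)
(-768574 - 2091443)*(D - 3760294) = (-768574 - 2091443)*(-4840048/3 - 3760294) = -2860017*(-16120930/3) = 15368711285270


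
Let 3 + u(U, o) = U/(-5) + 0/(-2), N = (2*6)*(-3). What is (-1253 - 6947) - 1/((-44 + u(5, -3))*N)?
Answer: -14169601/1728 ≈ -8200.0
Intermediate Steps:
N = -36 (N = 12*(-3) = -36)
u(U, o) = -3 - U/5 (u(U, o) = -3 + (U/(-5) + 0/(-2)) = -3 + (U*(-1/5) + 0*(-1/2)) = -3 + (-U/5 + 0) = -3 - U/5)
(-1253 - 6947) - 1/((-44 + u(5, -3))*N) = (-1253 - 6947) - 1/((-44 + (-3 - 1/5*5))*(-36)) = -8200 - 1/((-44 + (-3 - 1))*(-36)) = -8200 - 1/((-44 - 4)*(-36)) = -8200 - 1/((-48*(-36))) = -8200 - 1/1728 = -14169601/1728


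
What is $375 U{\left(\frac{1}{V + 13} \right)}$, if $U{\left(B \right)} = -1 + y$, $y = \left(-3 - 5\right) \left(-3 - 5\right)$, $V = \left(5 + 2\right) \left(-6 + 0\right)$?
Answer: $23625$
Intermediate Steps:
$V = -42$ ($V = 7 \left(-6\right) = -42$)
$y = 64$ ($y = \left(-8\right) \left(-8\right) = 64$)
$U{\left(B \right)} = 63$ ($U{\left(B \right)} = -1 + 64 = 63$)
$375 U{\left(\frac{1}{V + 13} \right)} = 375 \cdot 63 = 23625$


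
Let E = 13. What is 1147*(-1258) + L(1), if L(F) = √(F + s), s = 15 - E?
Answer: -1442926 + √3 ≈ -1.4429e+6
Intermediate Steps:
s = 2 (s = 15 - 1*13 = 15 - 13 = 2)
L(F) = √(2 + F) (L(F) = √(F + 2) = √(2 + F))
1147*(-1258) + L(1) = 1147*(-1258) + √(2 + 1) = -1442926 + √3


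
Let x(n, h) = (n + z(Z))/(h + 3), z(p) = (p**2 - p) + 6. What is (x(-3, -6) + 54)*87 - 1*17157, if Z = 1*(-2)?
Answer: -12720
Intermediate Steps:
Z = -2
z(p) = 6 + p**2 - p
x(n, h) = (12 + n)/(3 + h) (x(n, h) = (n + (6 + (-2)**2 - 1*(-2)))/(h + 3) = (n + (6 + 4 + 2))/(3 + h) = (n + 12)/(3 + h) = (12 + n)/(3 + h))
(x(-3, -6) + 54)*87 - 1*17157 = ((12 - 3)/(3 - 6) + 54)*87 - 1*17157 = (9/(-3) + 54)*87 - 17157 = (-1/3*9 + 54)*87 - 17157 = (-3 + 54)*87 - 17157 = 51*87 - 17157 = 4437 - 17157 = -12720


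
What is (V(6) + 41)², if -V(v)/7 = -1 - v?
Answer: 8100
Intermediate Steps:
V(v) = 7 + 7*v (V(v) = -7*(-1 - v) = 7 + 7*v)
(V(6) + 41)² = ((7 + 7*6) + 41)² = ((7 + 42) + 41)² = (49 + 41)² = 90² = 8100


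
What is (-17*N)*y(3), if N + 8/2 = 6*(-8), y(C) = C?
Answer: 2652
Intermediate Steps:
N = -52 (N = -4 + 6*(-8) = -4 - 48 = -52)
(-17*N)*y(3) = -17*(-52)*3 = 884*3 = 2652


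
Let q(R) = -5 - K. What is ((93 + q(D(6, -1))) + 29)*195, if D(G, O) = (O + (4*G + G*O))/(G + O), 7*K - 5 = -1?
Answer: 158925/7 ≈ 22704.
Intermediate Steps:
K = 4/7 (K = 5/7 + (1/7)*(-1) = 5/7 - 1/7 = 4/7 ≈ 0.57143)
D(G, O) = (O + 4*G + G*O)/(G + O)
q(R) = -39/7 (q(R) = -5 - 1*4/7 = -5 - 4/7 = -39/7)
((93 + q(D(6, -1))) + 29)*195 = ((93 - 39/7) + 29)*195 = (612/7 + 29)*195 = (815/7)*195 = 158925/7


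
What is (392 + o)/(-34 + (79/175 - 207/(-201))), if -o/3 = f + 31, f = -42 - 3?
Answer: -2544325/190641 ≈ -13.346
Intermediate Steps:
f = -45
o = 42 (o = -3*(-45 + 31) = -3*(-14) = 42)
(392 + o)/(-34 + (79/175 - 207/(-201))) = (392 + 42)/(-34 + (79/175 - 207/(-201))) = 434/(-34 + (79*(1/175) - 207*(-1/201))) = 434/(-34 + (79/175 + 69/67)) = 434/(-34 + 17368/11725) = 434/(-381282/11725) = 434*(-11725/381282) = -2544325/190641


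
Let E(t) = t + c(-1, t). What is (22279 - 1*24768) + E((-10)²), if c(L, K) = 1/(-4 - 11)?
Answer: -35836/15 ≈ -2389.1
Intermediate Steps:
c(L, K) = -1/15 (c(L, K) = 1/(-15) = -1/15)
E(t) = -1/15 + t (E(t) = t - 1/15 = -1/15 + t)
(22279 - 1*24768) + E((-10)²) = (22279 - 1*24768) + (-1/15 + (-10)²) = (22279 - 24768) + (-1/15 + 100) = -2489 + 1499/15 = -35836/15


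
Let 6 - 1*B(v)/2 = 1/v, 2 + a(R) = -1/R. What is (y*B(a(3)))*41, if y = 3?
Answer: 11070/7 ≈ 1581.4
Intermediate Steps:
a(R) = -2 - 1/R
B(v) = 12 - 2/v
(y*B(a(3)))*41 = (3*(12 - 2/(-2 - 1/3)))*41 = (3*(12 - 2/(-2 - 1*⅓)))*41 = (3*(12 - 2/(-2 - ⅓)))*41 = (3*(12 - 2/(-7/3)))*41 = (3*(12 - 2*(-3/7)))*41 = (3*(12 + 6/7))*41 = (3*(90/7))*41 = (270/7)*41 = 11070/7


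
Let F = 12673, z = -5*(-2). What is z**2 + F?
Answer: 12773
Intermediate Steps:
z = 10
z**2 + F = 10**2 + 12673 = 100 + 12673 = 12773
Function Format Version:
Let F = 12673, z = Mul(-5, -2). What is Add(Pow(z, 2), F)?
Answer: 12773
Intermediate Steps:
z = 10
Add(Pow(z, 2), F) = Add(Pow(10, 2), 12673) = Add(100, 12673) = 12773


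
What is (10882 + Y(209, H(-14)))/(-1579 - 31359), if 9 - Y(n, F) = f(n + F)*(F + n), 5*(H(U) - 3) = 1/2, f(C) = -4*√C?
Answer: -10891/32938 - 2121*√21210/823450 ≈ -0.70577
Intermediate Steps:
H(U) = 31/10 (H(U) = 3 + (⅕)/2 = 3 + (⅕)*(½) = 3 + ⅒ = 31/10)
Y(n, F) = 9 + 4*(F + n)^(3/2) (Y(n, F) = 9 - (-4*√(n + F))*(F + n) = 9 - (-4*√(F + n))*(F + n) = 9 - (-4)*(F + n)^(3/2) = 9 + 4*(F + n)^(3/2))
(10882 + Y(209, H(-14)))/(-1579 - 31359) = (10882 + (9 + 4*(31/10)*√(31/10 + 209) + 4*209*√(31/10 + 209)))/(-1579 - 31359) = (10882 + (9 + 4*(31/10)*√(2121/10) + 4*209*√(2121/10)))/(-32938) = (10882 + (9 + 4*(31/10)*(√21210/10) + 4*209*(√21210/10)))*(-1/32938) = (10882 + (9 + 31*√21210/25 + 418*√21210/5))*(-1/32938) = (10882 + (9 + 2121*√21210/25))*(-1/32938) = (10891 + 2121*√21210/25)*(-1/32938) = -10891/32938 - 2121*√21210/823450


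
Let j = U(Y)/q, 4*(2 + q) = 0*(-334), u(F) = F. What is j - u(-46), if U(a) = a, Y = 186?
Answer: -47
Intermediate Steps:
q = -2 (q = -2 + (0*(-334))/4 = -2 + (1/4)*0 = -2 + 0 = -2)
j = -93 (j = 186/(-2) = 186*(-1/2) = -93)
j - u(-46) = -93 - 1*(-46) = -93 + 46 = -47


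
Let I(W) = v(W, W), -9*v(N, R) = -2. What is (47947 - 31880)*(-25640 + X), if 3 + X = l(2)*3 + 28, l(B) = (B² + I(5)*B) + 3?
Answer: -1233592126/3 ≈ -4.1120e+8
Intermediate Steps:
v(N, R) = 2/9 (v(N, R) = -⅑*(-2) = 2/9)
I(W) = 2/9
l(B) = 3 + B² + 2*B/9 (l(B) = (B² + 2*B/9) + 3 = 3 + B² + 2*B/9)
X = 142/3 (X = -3 + ((3 + 2² + (2/9)*2)*3 + 28) = -3 + ((3 + 4 + 4/9)*3 + 28) = -3 + ((67/9)*3 + 28) = -3 + (67/3 + 28) = -3 + 151/3 = 142/3 ≈ 47.333)
(47947 - 31880)*(-25640 + X) = (47947 - 31880)*(-25640 + 142/3) = 16067*(-76778/3) = -1233592126/3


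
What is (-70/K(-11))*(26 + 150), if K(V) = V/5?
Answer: 5600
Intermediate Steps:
K(V) = V/5 (K(V) = V*(1/5) = V/5)
(-70/K(-11))*(26 + 150) = (-70/((1/5)*(-11)))*(26 + 150) = -70/(-11/5)*176 = -70*(-5/11)*176 = (350/11)*176 = 5600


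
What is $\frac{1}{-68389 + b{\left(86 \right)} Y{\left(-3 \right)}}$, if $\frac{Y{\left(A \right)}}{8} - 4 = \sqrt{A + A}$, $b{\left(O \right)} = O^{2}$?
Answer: $- \frac{i}{- 168283 i + 59168 \sqrt{6}} \approx 3.4118 \cdot 10^{-6} - 2.9383 \cdot 10^{-6} i$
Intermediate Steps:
$Y{\left(A \right)} = 32 + 8 \sqrt{2} \sqrt{A}$ ($Y{\left(A \right)} = 32 + 8 \sqrt{A + A} = 32 + 8 \sqrt{2 A} = 32 + 8 \sqrt{2} \sqrt{A}$)
$\frac{1}{-68389 + b{\left(86 \right)} Y{\left(-3 \right)}} = \frac{1}{-68389 + 86^{2} \left(32 + 8 \sqrt{2} \sqrt{-3}\right)} = \frac{1}{-68389 + 7396 \left(32 + 8 \sqrt{2} i \sqrt{3}\right)} = \frac{1}{-68389 + 7396 \left(32 + 8 i \sqrt{6}\right)} = \frac{1}{-68389 + \left(236672 + 59168 i \sqrt{6}\right)} = \frac{1}{168283 + 59168 i \sqrt{6}}$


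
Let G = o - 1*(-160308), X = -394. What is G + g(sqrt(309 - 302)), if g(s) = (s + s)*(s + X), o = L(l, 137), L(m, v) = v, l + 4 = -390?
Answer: 160459 - 788*sqrt(7) ≈ 1.5837e+5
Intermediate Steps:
l = -394 (l = -4 - 390 = -394)
o = 137
G = 160445 (G = 137 - 1*(-160308) = 137 + 160308 = 160445)
g(s) = 2*s*(-394 + s) (g(s) = (s + s)*(s - 394) = (2*s)*(-394 + s) = 2*s*(-394 + s))
G + g(sqrt(309 - 302)) = 160445 + 2*sqrt(309 - 302)*(-394 + sqrt(309 - 302)) = 160445 + 2*sqrt(7)*(-394 + sqrt(7))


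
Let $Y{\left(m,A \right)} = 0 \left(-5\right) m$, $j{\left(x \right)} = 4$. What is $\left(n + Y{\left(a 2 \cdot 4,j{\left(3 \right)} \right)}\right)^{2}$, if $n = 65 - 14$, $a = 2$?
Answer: $2601$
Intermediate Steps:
$Y{\left(m,A \right)} = 0$ ($Y{\left(m,A \right)} = 0 m = 0$)
$n = 51$
$\left(n + Y{\left(a 2 \cdot 4,j{\left(3 \right)} \right)}\right)^{2} = \left(51 + 0\right)^{2} = 51^{2} = 2601$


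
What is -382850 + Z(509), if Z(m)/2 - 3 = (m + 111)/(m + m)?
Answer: -194866976/509 ≈ -3.8284e+5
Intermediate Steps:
Z(m) = 6 + (111 + m)/m (Z(m) = 6 + 2*((m + 111)/(m + m)) = 6 + 2*((111 + m)/((2*m))) = 6 + 2*((111 + m)*(1/(2*m))) = 6 + 2*((111 + m)/(2*m)) = 6 + (111 + m)/m)
-382850 + Z(509) = -382850 + (7 + 111/509) = -382850 + 3674/509 = -194866976/509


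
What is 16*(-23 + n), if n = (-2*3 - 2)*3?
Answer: -752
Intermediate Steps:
n = -24 (n = (-6 - 2)*3 = -8*3 = -24)
16*(-23 + n) = 16*(-23 - 24) = 16*(-47) = -752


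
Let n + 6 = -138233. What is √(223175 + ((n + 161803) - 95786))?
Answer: √150953 ≈ 388.53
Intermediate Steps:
n = -138239 (n = -6 - 138233 = -138239)
√(223175 + ((n + 161803) - 95786)) = √(223175 + ((-138239 + 161803) - 95786)) = √(223175 + (23564 - 95786)) = √(223175 - 72222) = √150953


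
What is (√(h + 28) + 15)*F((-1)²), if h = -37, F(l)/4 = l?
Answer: 60 + 12*I ≈ 60.0 + 12.0*I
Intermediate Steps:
F(l) = 4*l
(√(h + 28) + 15)*F((-1)²) = (√(-37 + 28) + 15)*(4*(-1)²) = (√(-9) + 15)*(4*1) = (3*I + 15)*4 = (15 + 3*I)*4 = 60 + 12*I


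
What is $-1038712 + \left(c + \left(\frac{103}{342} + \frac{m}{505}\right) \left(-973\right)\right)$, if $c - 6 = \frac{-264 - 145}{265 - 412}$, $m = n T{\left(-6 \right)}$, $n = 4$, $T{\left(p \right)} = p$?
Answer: $- \frac{8792415789949}{8462790} \approx -1.039 \cdot 10^{6}$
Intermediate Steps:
$m = -24$ ($m = 4 \left(-6\right) = -24$)
$c = \frac{1291}{147}$ ($c = 6 + \frac{-264 - 145}{265 - 412} = 6 - \frac{409}{-147} = 6 - - \frac{409}{147} = 6 + \frac{409}{147} = \frac{1291}{147} \approx 8.7823$)
$-1038712 + \left(c + \left(\frac{103}{342} + \frac{m}{505}\right) \left(-973\right)\right) = -1038712 + \left(\frac{1291}{147} + \left(\frac{103}{342} - \frac{24}{505}\right) \left(-973\right)\right) = -1038712 + \left(\frac{1291}{147} + \frac{43807}{172710} \left(-973\right)\right) = -1038712 + \left(\frac{1291}{147} - \frac{42624211}{172710}\right) = -1038712 - \frac{2014263469}{8462790} = - \frac{8792415789949}{8462790}$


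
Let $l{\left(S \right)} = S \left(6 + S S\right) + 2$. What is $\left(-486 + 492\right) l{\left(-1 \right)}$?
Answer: $-30$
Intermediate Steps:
$l{\left(S \right)} = 2 + S \left(6 + S^{2}\right)$ ($l{\left(S \right)} = S \left(6 + S^{2}\right) + 2 = 2 + S \left(6 + S^{2}\right)$)
$\left(-486 + 492\right) l{\left(-1 \right)} = \left(-486 + 492\right) \left(2 + \left(-1\right)^{3} + 6 \left(-1\right)\right) = 6 \left(2 - 1 - 6\right) = 6 \left(-5\right) = -30$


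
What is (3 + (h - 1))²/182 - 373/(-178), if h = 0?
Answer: 34299/16198 ≈ 2.1175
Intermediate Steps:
(3 + (h - 1))²/182 - 373/(-178) = (3 + (0 - 1))²/182 - 373/(-178) = (3 - 1)²*(1/182) - 373*(-1/178) = 2²*(1/182) + 373/178 = 4*(1/182) + 373/178 = 2/91 + 373/178 = 34299/16198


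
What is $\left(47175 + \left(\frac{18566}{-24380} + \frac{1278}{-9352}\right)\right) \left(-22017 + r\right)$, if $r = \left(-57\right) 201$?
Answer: $- \frac{3214633221817131}{2035730} \approx -1.5791 \cdot 10^{9}$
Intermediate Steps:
$r = -11457$
$\left(47175 + \left(\frac{18566}{-24380} + \frac{1278}{-9352}\right)\right) \left(-22017 + r\right) = \left(47175 + \left(\frac{18566}{-24380} + \frac{1278}{-9352}\right)\right) \left(-22017 - 11457\right) = \left(47175 + \left(18566 \left(- \frac{1}{24380}\right) + 1278 \left(- \frac{1}{9352}\right)\right)\right) \left(-33474\right) = \left(47175 - \frac{25598359}{28500220}\right) \left(-33474\right) = \frac{1344472280141}{28500220} \left(-33474\right) = - \frac{3214633221817131}{2035730}$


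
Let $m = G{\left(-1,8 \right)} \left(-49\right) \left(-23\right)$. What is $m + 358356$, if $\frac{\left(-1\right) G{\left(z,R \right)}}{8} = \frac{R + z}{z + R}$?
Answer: $349340$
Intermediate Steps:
$G{\left(z,R \right)} = -8$ ($G{\left(z,R \right)} = - 8 \frac{R + z}{z + R} = - 8 \frac{R + z}{R + z} = \left(-8\right) 1 = -8$)
$m = -9016$ ($m = \left(-8\right) \left(-49\right) \left(-23\right) = 392 \left(-23\right) = -9016$)
$m + 358356 = -9016 + 358356 = 349340$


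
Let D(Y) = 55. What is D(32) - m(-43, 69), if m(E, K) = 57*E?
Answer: 2506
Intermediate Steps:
D(32) - m(-43, 69) = 55 - 57*(-43) = 55 - 1*(-2451) = 55 + 2451 = 2506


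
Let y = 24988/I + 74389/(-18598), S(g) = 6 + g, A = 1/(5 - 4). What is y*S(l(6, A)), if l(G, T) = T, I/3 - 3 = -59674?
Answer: -96469274167/3329283774 ≈ -28.976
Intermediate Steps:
A = 1 (A = 1/1 = 1)
I = -179013 (I = 9 + 3*(-59674) = 9 - 179022 = -179013)
y = -13781324881/3329283774 (y = 24988/(-179013) + 74389/(-18598) = 24988*(-1/179013) + 74389*(-1/18598) = -24988/179013 - 74389/18598 = -13781324881/3329283774 ≈ -4.1394)
y*S(l(6, A)) = -13781324881*(6 + 1)/3329283774 = -13781324881/3329283774*7 = -96469274167/3329283774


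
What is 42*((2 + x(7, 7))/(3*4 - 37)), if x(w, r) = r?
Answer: -378/25 ≈ -15.120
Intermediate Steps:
42*((2 + x(7, 7))/(3*4 - 37)) = 42*((2 + 7)/(3*4 - 37)) = 42*(9/(12 - 37)) = 42*(9/(-25)) = 42*(9*(-1/25)) = 42*(-9/25) = -378/25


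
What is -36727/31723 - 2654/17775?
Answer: -737015267/563876325 ≈ -1.3071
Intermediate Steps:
-36727/31723 - 2654/17775 = -737015267/563876325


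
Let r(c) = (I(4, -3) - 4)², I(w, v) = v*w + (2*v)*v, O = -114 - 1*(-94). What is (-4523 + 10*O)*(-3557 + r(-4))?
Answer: 16780819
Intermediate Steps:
O = -20 (O = -114 + 94 = -20)
I(w, v) = 2*v² + v*w (I(w, v) = v*w + 2*v² = 2*v² + v*w)
r(c) = 4 (r(c) = (-3*(4 + 2*(-3)) - 4)² = (-3*(4 - 6) - 4)² = (-3*(-2) - 4)² = (6 - 4)² = 2² = 4)
(-4523 + 10*O)*(-3557 + r(-4)) = (-4523 + 10*(-20))*(-3557 + 4) = (-4523 - 200)*(-3553) = -4723*(-3553) = 16780819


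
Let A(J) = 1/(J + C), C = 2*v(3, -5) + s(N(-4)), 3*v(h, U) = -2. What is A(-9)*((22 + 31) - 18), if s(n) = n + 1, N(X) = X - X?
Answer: -15/4 ≈ -3.7500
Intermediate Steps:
v(h, U) = -2/3 (v(h, U) = (1/3)*(-2) = -2/3)
N(X) = 0
s(n) = 1 + n
C = -1/3 (C = 2*(-2/3) + (1 + 0) = -4/3 + 1 = -1/3 ≈ -0.33333)
A(J) = 1/(-1/3 + J) (A(J) = 1/(J - 1/3) = 1/(-1/3 + J))
A(-9)*((22 + 31) - 18) = (3/(-1 + 3*(-9)))*((22 + 31) - 18) = (3/(-1 - 27))*(53 - 18) = (3/(-28))*35 = (3*(-1/28))*35 = -3/28*35 = -15/4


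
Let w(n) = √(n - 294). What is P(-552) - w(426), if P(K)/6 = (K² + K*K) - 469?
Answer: 3653634 - 2*√33 ≈ 3.6536e+6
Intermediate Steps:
w(n) = √(-294 + n)
P(K) = -2814 + 12*K² (P(K) = 6*((K² + K*K) - 469) = 6*((K² + K²) - 469) = 6*(2*K² - 469) = 6*(-469 + 2*K²) = -2814 + 12*K²)
P(-552) - w(426) = (-2814 + 12*(-552)²) - √(-294 + 426) = (-2814 + 12*304704) - √132 = (-2814 + 3656448) - 2*√33 = 3653634 - 2*√33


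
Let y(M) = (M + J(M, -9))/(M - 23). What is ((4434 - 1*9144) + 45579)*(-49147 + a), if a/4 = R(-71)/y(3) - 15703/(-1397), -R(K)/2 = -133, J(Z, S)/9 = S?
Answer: -36242114972619/18161 ≈ -1.9956e+9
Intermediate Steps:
J(Z, S) = 9*S
R(K) = 266 (R(K) = -2*(-133) = 266)
y(M) = (-81 + M)/(-23 + M) (y(M) = (M + 9*(-9))/(M - 23) = (M - 81)/(-23 + M) = (-81 + M)/(-23 + M))
a = 17313748/54483 (a = 4*(266/(((-81 + 3)/(-23 + 3))) - 15703/(-1397)) = 4*(266/((-78/(-20))) - 15703*(-1/1397)) = 4*(266/((-1/20*(-78))) + 15703/1397) = 4*(266/(39/10) + 15703/1397) = 4*(266*(10/39) + 15703/1397) = 4*(2660/39 + 15703/1397) = 4*(4328437/54483) = 17313748/54483 ≈ 317.78)
((4434 - 1*9144) + 45579)*(-49147 + a) = ((4434 - 1*9144) + 45579)*(-49147 + 17313748/54483) = ((4434 - 9144) + 45579)*(-2660362253/54483) = (-4710 + 45579)*(-2660362253/54483) = 40869*(-2660362253/54483) = -36242114972619/18161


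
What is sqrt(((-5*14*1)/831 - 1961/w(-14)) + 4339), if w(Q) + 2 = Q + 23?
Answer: sqrt(137338683594)/5817 ≈ 63.708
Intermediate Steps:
w(Q) = 21 + Q (w(Q) = -2 + (Q + 23) = -2 + (23 + Q) = 21 + Q)
sqrt(((-5*14*1)/831 - 1961/w(-14)) + 4339) = sqrt(((-5*14*1)/831 - 1961/(21 - 14)) + 4339) = sqrt((-70*1*(1/831) - 1961/7) + 4339) = sqrt((-70*1/831 - 1961*1/7) + 4339) = sqrt((-70/831 - 1961/7) + 4339) = sqrt(-1630081/5817 + 4339) = sqrt(23609882/5817) = sqrt(137338683594)/5817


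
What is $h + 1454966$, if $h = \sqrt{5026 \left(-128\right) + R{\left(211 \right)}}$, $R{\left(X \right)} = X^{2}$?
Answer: $1454966 + i \sqrt{598807} \approx 1.455 \cdot 10^{6} + 773.83 i$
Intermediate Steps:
$h = i \sqrt{598807}$ ($h = \sqrt{5026 \left(-128\right) + 211^{2}} = \sqrt{-643328 + 44521} = \sqrt{-598807} = i \sqrt{598807} \approx 773.83 i$)
$h + 1454966 = i \sqrt{598807} + 1454966 = 1454966 + i \sqrt{598807}$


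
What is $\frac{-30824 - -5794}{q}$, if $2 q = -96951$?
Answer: $\frac{50060}{96951} \approx 0.51634$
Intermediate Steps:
$q = - \frac{96951}{2}$ ($q = \frac{1}{2} \left(-96951\right) = - \frac{96951}{2} \approx -48476.0$)
$\frac{-30824 - -5794}{q} = \frac{-30824 - -5794}{- \frac{96951}{2}} = \left(-30824 + 5794\right) \left(- \frac{2}{96951}\right) = \left(-25030\right) \left(- \frac{2}{96951}\right) = \frac{50060}{96951}$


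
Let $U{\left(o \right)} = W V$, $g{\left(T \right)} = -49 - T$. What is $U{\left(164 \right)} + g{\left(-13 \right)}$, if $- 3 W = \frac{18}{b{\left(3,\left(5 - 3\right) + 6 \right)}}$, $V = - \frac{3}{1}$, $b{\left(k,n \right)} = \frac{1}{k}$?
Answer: $18$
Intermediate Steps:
$V = -3$ ($V = \left(-3\right) 1 = -3$)
$W = -18$ ($W = - \frac{18 \frac{1}{\frac{1}{3}}}{3} = - \frac{18 \cdot 3}{3} = \left(- \frac{1}{3}\right) 54 = -18$)
$U{\left(o \right)} = 54$ ($U{\left(o \right)} = \left(-18\right) \left(-3\right) = 54$)
$U{\left(164 \right)} + g{\left(-13 \right)} = 54 - 36 = 18$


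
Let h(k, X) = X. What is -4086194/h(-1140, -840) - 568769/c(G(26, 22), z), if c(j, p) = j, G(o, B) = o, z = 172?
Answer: -13268747/780 ≈ -17011.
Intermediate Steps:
-4086194/h(-1140, -840) - 568769/c(G(26, 22), z) = -4086194/(-840) - 568769/26 = -4086194*(-1/840) - 568769*1/26 = 291871/60 - 568769/26 = -13268747/780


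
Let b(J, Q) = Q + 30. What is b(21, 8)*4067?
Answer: 154546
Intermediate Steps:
b(J, Q) = 30 + Q
b(21, 8)*4067 = (30 + 8)*4067 = 38*4067 = 154546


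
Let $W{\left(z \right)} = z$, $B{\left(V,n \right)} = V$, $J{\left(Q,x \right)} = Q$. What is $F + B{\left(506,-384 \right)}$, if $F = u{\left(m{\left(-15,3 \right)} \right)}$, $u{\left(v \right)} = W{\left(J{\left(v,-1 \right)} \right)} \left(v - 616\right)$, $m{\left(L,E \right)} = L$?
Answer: $9971$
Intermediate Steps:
$u{\left(v \right)} = v \left(-616 + v\right)$ ($u{\left(v \right)} = v \left(v - 616\right) = v \left(-616 + v\right)$)
$F = 9465$ ($F = - 15 \left(-616 - 15\right) = \left(-15\right) \left(-631\right) = 9465$)
$F + B{\left(506,-384 \right)} = 9465 + 506 = 9971$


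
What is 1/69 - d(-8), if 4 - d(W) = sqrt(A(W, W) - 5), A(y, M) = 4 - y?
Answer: -275/69 + sqrt(7) ≈ -1.3398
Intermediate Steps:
d(W) = 4 - sqrt(-1 - W) (d(W) = 4 - sqrt((4 - W) - 5) = 4 - sqrt(-1 - W))
1/69 - d(-8) = 1/69 - (4 - sqrt(-1 - 1*(-8))) = 1/69 - (4 - sqrt(-1 + 8)) = 1/69 - (4 - sqrt(7)) = 1/69 + (-4 + sqrt(7)) = -275/69 + sqrt(7)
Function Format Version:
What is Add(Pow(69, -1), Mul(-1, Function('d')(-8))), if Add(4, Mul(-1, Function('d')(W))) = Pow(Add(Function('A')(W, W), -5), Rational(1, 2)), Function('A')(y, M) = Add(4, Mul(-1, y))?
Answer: Add(Rational(-275, 69), Pow(7, Rational(1, 2))) ≈ -1.3398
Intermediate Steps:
Function('d')(W) = Add(4, Mul(-1, Pow(Add(-1, Mul(-1, W)), Rational(1, 2)))) (Function('d')(W) = Add(4, Mul(-1, Pow(Add(Add(4, Mul(-1, W)), -5), Rational(1, 2)))) = Add(4, Mul(-1, Pow(Add(-1, Mul(-1, W)), Rational(1, 2)))))
Add(Pow(69, -1), Mul(-1, Function('d')(-8))) = Add(Pow(69, -1), Mul(-1, Add(4, Mul(-1, Pow(Add(-1, Mul(-1, -8)), Rational(1, 2)))))) = Add(Rational(1, 69), Mul(-1, Add(4, Mul(-1, Pow(Add(-1, 8), Rational(1, 2)))))) = Add(Rational(1, 69), Mul(-1, Add(4, Mul(-1, Pow(7, Rational(1, 2)))))) = Add(Rational(1, 69), Add(-4, Pow(7, Rational(1, 2)))) = Add(Rational(-275, 69), Pow(7, Rational(1, 2)))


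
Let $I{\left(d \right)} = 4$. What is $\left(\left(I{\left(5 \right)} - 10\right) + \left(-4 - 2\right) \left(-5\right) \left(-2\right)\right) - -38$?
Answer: $-28$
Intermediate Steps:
$\left(\left(I{\left(5 \right)} - 10\right) + \left(-4 - 2\right) \left(-5\right) \left(-2\right)\right) - -38 = \left(\left(4 - 10\right) + \left(-4 - 2\right) \left(-5\right) \left(-2\right)\right) - -38 = \left(-6 + \left(-4 - 2\right) \left(-5\right) \left(-2\right)\right) + 38 = \left(-6 + \left(-6\right) \left(-5\right) \left(-2\right)\right) + 38 = \left(-6 + 30 \left(-2\right)\right) + 38 = \left(-6 - 60\right) + 38 = -66 + 38 = -28$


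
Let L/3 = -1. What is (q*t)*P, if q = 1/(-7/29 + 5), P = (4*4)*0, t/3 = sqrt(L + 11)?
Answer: 0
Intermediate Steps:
L = -3 (L = 3*(-1) = -3)
t = 6*sqrt(2) (t = 3*sqrt(-3 + 11) = 3*sqrt(8) = 3*(2*sqrt(2)) = 6*sqrt(2) ≈ 8.4853)
P = 0 (P = 16*0 = 0)
q = 29/138 (q = 1/(-7*1/29 + 5) = 1/(-7/29 + 5) = 1/(138/29) = 29/138 ≈ 0.21014)
(q*t)*P = (29*(6*sqrt(2))/138)*0 = (29*sqrt(2)/23)*0 = 0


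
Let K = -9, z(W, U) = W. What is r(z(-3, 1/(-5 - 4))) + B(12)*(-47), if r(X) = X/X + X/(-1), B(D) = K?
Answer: 427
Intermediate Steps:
B(D) = -9
r(X) = 1 - X (r(X) = 1 + X*(-1) = 1 - X)
r(z(-3, 1/(-5 - 4))) + B(12)*(-47) = (1 - 1*(-3)) - 9*(-47) = (1 + 3) + 423 = 4 + 423 = 427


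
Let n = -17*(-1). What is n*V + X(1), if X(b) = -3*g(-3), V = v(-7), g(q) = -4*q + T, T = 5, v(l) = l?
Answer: -170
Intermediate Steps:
g(q) = 5 - 4*q (g(q) = -4*q + 5 = 5 - 4*q)
n = 17
V = -7
X(b) = -51 (X(b) = -3*(5 - 4*(-3)) = -3*(5 + 12) = -3*17 = -51)
n*V + X(1) = 17*(-7) - 51 = -119 - 51 = -170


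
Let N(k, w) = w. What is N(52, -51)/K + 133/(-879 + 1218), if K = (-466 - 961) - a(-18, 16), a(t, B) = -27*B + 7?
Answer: 50185/113226 ≈ 0.44323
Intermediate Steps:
a(t, B) = 7 - 27*B
K = -1002 (K = (-466 - 961) - (7 - 27*16) = -1427 - (7 - 432) = -1427 - 1*(-425) = -1427 + 425 = -1002)
N(52, -51)/K + 133/(-879 + 1218) = -51/(-1002) + 133/(-879 + 1218) = -51*(-1/1002) + 133/339 = 17/334 + 133*(1/339) = 17/334 + 133/339 = 50185/113226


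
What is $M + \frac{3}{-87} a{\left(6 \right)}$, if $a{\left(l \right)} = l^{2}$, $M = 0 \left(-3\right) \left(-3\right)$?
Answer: $- \frac{36}{29} \approx -1.2414$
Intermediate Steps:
$M = 0$ ($M = 0 \left(-3\right) = 0$)
$M + \frac{3}{-87} a{\left(6 \right)} = 0 + \frac{3}{-87} \cdot 6^{2} = 0 + 3 \left(- \frac{1}{87}\right) 36 = 0 - \frac{36}{29} = - \frac{36}{29}$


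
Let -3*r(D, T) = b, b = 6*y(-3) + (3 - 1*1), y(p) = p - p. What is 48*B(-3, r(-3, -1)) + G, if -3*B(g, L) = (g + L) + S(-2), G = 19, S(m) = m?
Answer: 329/3 ≈ 109.67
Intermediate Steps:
y(p) = 0
b = 2 (b = 6*0 + (3 - 1*1) = 0 + (3 - 1) = 0 + 2 = 2)
r(D, T) = -2/3 (r(D, T) = -1/3*2 = -2/3)
B(g, L) = 2/3 - L/3 - g/3 (B(g, L) = -((g + L) - 2)/3 = -((L + g) - 2)/3 = -(-2 + L + g)/3 = 2/3 - L/3 - g/3)
48*B(-3, r(-3, -1)) + G = 48*(2/3 - 1/3*(-2/3) - 1/3*(-3)) + 19 = 48*(2/3 + 2/9 + 1) + 19 = 48*(17/9) + 19 = 272/3 + 19 = 329/3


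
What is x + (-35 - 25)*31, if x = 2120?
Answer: 260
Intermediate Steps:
x + (-35 - 25)*31 = 2120 + (-35 - 25)*31 = 2120 - 60*31 = 2120 - 1860 = 260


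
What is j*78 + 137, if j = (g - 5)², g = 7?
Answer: 449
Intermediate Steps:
j = 4 (j = (7 - 5)² = 2² = 4)
j*78 + 137 = 4*78 + 137 = 312 + 137 = 449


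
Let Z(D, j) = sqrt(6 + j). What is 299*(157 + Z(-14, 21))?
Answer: 46943 + 897*sqrt(3) ≈ 48497.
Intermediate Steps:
299*(157 + Z(-14, 21)) = 299*(157 + sqrt(6 + 21)) = 299*(157 + sqrt(27)) = 299*(157 + 3*sqrt(3)) = 46943 + 897*sqrt(3)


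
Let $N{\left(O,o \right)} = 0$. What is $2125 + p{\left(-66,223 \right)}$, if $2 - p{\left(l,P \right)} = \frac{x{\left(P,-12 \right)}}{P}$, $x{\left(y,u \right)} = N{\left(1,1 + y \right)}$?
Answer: $2127$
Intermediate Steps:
$x{\left(y,u \right)} = 0$
$p{\left(l,P \right)} = 2$ ($p{\left(l,P \right)} = 2 - \frac{0}{P} = 2 - 0 = 2 + 0 = 2$)
$2125 + p{\left(-66,223 \right)} = 2125 + 2 = 2127$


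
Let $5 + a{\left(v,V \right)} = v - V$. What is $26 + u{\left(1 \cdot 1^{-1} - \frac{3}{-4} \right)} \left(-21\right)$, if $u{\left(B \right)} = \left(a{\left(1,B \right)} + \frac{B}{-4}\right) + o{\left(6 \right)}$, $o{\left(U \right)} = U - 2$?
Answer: $\frac{1151}{16} \approx 71.938$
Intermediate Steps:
$o{\left(U \right)} = -2 + U$
$a{\left(v,V \right)} = -5 + v - V$ ($a{\left(v,V \right)} = -5 - \left(V - v\right) = -5 + v - V$)
$u{\left(B \right)} = - \frac{5 B}{4}$ ($u{\left(B \right)} = \left(\left(-5 + 1 - B\right) + \frac{B}{-4}\right) + \left(-2 + 6\right) = \left(\left(-4 - B\right) + B \left(- \frac{1}{4}\right)\right) + 4 = \left(\left(-4 - B\right) - \frac{B}{4}\right) + 4 = \left(-4 - \frac{5 B}{4}\right) + 4 = - \frac{5 B}{4}$)
$26 + u{\left(1 \cdot 1^{-1} - \frac{3}{-4} \right)} \left(-21\right) = 26 + - \frac{5 \left(1 \cdot 1^{-1} - \frac{3}{-4}\right)}{4} \left(-21\right) = 26 + - \frac{5 \left(1 \cdot 1 - - \frac{3}{4}\right)}{4} \left(-21\right) = 26 + - \frac{5 \left(1 + \frac{3}{4}\right)}{4} \left(-21\right) = 26 + \left(- \frac{5}{4}\right) \frac{7}{4} \left(-21\right) = 26 - - \frac{735}{16} = 26 + \frac{735}{16} = \frac{1151}{16}$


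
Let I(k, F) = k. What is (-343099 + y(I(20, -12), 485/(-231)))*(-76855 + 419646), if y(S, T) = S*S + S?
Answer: -117467277089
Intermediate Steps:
y(S, T) = S + S² (y(S, T) = S² + S = S + S²)
(-343099 + y(I(20, -12), 485/(-231)))*(-76855 + 419646) = (-343099 + 20*(1 + 20))*(-76855 + 419646) = (-343099 + 20*21)*342791 = (-343099 + 420)*342791 = -342679*342791 = -117467277089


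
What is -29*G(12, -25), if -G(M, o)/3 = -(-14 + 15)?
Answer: -87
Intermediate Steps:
G(M, o) = 3 (G(M, o) = -(-3)*(-14 + 15) = -(-3) = -3*(-1) = 3)
-29*G(12, -25) = -29*3 = -87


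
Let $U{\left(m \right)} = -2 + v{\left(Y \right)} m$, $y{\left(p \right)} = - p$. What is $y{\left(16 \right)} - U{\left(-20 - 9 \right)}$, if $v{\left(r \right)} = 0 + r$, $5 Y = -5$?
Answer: $-43$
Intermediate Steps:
$Y = -1$ ($Y = \frac{1}{5} \left(-5\right) = -1$)
$v{\left(r \right)} = r$
$U{\left(m \right)} = -2 - m$
$y{\left(16 \right)} - U{\left(-20 - 9 \right)} = \left(-1\right) 16 - \left(-2 - \left(-20 - 9\right)\right) = -16 - \left(-2 - \left(-20 - 9\right)\right) = -16 - \left(-2 - -29\right) = -16 - \left(-2 + 29\right) = -16 - 27 = -43$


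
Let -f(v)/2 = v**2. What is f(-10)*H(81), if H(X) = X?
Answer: -16200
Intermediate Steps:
f(v) = -2*v**2
f(-10)*H(81) = -2*(-10)**2*81 = -2*100*81 = -200*81 = -16200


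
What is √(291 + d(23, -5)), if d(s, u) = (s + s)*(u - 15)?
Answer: I*√629 ≈ 25.08*I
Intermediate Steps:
d(s, u) = 2*s*(-15 + u) (d(s, u) = (2*s)*(-15 + u) = 2*s*(-15 + u))
√(291 + d(23, -5)) = √(291 + 2*23*(-15 - 5)) = √(291 + 2*23*(-20)) = √(291 - 920) = √(-629) = I*√629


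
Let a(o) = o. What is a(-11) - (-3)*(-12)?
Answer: -47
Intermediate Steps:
a(-11) - (-3)*(-12) = -11 - (-3)*(-12) = -11 - 1*36 = -11 - 36 = -47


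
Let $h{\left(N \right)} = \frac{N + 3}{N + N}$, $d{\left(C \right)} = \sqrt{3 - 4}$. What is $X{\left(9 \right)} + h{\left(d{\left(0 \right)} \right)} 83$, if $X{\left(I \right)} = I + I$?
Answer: $\frac{119}{2} - \frac{249 i}{2} \approx 59.5 - 124.5 i$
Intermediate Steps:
$d{\left(C \right)} = i$ ($d{\left(C \right)} = \sqrt{-1} = i$)
$X{\left(I \right)} = 2 I$
$h{\left(N \right)} = \frac{3 + N}{2 N}$
$X{\left(9 \right)} + h{\left(d{\left(0 \right)} \right)} 83 = 2 \cdot 9 + \frac{3 + i}{2 i} 83 = 18 + \frac{- i \left(3 + i\right)}{2} \cdot 83 = 18 + - \frac{i \left(3 + i\right)}{2} \cdot 83 = 18 - \frac{83 i \left(3 + i\right)}{2}$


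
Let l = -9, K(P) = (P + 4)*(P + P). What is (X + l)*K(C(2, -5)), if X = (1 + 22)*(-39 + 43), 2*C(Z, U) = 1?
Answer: 747/2 ≈ 373.50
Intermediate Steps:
C(Z, U) = ½ (C(Z, U) = (½)*1 = ½)
K(P) = 2*P*(4 + P) (K(P) = (4 + P)*(2*P) = 2*P*(4 + P))
X = 92 (X = 23*4 = 92)
(X + l)*K(C(2, -5)) = (92 - 9)*(2*(½)*(4 + ½)) = 83*(2*(½)*(9/2)) = 83*(9/2) = 747/2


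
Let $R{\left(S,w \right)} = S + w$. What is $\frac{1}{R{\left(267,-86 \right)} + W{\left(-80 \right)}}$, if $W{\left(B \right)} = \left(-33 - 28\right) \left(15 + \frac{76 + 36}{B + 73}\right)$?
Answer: $\frac{1}{242} \approx 0.0041322$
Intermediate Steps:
$W{\left(B \right)} = -915 - \frac{6832}{73 + B}$ ($W{\left(B \right)} = - 61 \left(15 + \frac{112}{73 + B}\right) = -915 - \frac{6832}{73 + B}$)
$\frac{1}{R{\left(267,-86 \right)} + W{\left(-80 \right)}} = \frac{1}{\left(267 - 86\right) + \frac{61 \left(-1207 - -1200\right)}{73 - 80}} = \frac{1}{181 + \frac{61 \left(-1207 + 1200\right)}{-7}} = \frac{1}{181 + 61 \left(- \frac{1}{7}\right) \left(-7\right)} = \frac{1}{181 + 61} = \frac{1}{242}$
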